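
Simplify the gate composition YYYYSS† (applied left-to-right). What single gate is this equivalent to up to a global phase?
I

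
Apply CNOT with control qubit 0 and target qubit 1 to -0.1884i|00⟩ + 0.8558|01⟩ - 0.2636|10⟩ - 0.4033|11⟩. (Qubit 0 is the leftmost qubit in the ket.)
-0.1884i|00⟩ + 0.8558|01⟩ - 0.4033|10⟩ - 0.2636|11⟩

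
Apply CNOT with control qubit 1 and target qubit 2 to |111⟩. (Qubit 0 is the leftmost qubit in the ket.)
|110⟩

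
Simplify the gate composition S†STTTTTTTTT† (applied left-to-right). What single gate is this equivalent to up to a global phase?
T†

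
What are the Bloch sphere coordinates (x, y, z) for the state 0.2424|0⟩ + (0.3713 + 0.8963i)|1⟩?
(0.18, 0.4345, -0.8825)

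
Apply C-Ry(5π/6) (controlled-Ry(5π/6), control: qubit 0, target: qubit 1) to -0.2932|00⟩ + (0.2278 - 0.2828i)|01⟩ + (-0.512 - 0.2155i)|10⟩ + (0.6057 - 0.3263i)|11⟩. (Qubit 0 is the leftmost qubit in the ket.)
-0.2932|00⟩ + (0.2278 - 0.2828i)|01⟩ + (-0.7176 + 0.2594i)|10⟩ + (-0.3378 - 0.2926i)|11⟩

C-Ry(5π/6) leaves the control-|0⟩ kets |00⟩, |01⟩ unchanged and applies Ry(5π/6) to qubit 1 on the control-|1⟩ pair (|10⟩, |11⟩).
Ry(5π/6) = [[cos(θ/2), −sin(θ/2)], [sin(θ/2), cos(θ/2)]]; θ = 5π/6, cos(θ/2) ≈ 0.258819, sin(θ/2) ≈ 0.965926.
With a = amp(|10⟩) = (-0.512 - 0.2155i) and b = amp(|11⟩) = (0.6057 - 0.3263i):
new amp(|10⟩) = (0.258819)·a + (-0.965926)·b = (-0.7176 + 0.2594i)
new amp(|11⟩) = (0.965926)·a + (0.258819)·b = (-0.3378 - 0.2926i)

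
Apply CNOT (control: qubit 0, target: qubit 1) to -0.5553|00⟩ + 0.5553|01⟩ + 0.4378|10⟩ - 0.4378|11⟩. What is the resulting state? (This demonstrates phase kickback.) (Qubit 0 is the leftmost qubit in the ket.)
-0.5553|00⟩ + 0.5553|01⟩ - 0.4378|10⟩ + 0.4378|11⟩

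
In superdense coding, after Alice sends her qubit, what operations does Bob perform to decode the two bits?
CNOT (Alice's qubit controls Bob's), then H on Alice's qubit, then measure both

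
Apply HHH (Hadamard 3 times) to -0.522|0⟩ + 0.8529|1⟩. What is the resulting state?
0.234|0⟩ - 0.9722|1⟩

H² = I, so H^3 = H: a single Hadamard. With (a, b) = (-0.522, 0.8529), H gives ((a + b)/√2, (a − b)/√2) = (0.234, -0.9722).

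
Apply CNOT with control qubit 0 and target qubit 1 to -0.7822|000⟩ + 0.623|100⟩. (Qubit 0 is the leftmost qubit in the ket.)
-0.7822|000⟩ + 0.623|110⟩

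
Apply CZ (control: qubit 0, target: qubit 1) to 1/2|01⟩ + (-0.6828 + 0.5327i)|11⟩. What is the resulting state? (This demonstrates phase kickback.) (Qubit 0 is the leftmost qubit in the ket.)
1/2|01⟩ + (0.6828 - 0.5327i)|11⟩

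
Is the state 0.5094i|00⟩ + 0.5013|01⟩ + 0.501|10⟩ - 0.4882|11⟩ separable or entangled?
Entangled

Writing the state as a|00⟩ + b|01⟩ + c|10⟩ + d|11⟩, it is a product state iff ad − bc = 0.
Here (a, b, c, d) = (0.5094i, 0.5013, 0.501, -0.4882): ad − bc = (0.5094i)(-0.4882) − (0.5013)(0.501) = (-0.2512 - 0.2487i) ≠ 0, so the state is entangled.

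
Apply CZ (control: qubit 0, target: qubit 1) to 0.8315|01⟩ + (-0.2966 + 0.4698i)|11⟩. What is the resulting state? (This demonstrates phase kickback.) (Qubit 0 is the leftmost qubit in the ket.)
0.8315|01⟩ + (0.2966 - 0.4698i)|11⟩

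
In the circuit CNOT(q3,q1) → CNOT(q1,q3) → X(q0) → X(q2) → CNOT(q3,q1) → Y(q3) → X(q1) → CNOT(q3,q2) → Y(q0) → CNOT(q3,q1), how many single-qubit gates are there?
5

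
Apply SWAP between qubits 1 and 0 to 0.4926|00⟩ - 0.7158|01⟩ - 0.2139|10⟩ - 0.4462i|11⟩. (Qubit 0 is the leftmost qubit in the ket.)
0.4926|00⟩ - 0.2139|01⟩ - 0.7158|10⟩ - 0.4462i|11⟩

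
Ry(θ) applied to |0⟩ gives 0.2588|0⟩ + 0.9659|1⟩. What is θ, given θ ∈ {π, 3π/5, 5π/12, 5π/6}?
5π/6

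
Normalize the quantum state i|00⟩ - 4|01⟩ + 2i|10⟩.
0.2182i|00⟩ - 0.8729|01⟩ + 0.4364i|10⟩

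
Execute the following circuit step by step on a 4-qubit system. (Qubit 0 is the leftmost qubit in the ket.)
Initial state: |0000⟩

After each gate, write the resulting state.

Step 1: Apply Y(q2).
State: i|0010⟩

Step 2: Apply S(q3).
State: i|0010⟩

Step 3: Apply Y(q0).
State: -|1010⟩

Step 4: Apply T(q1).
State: -|1010⟩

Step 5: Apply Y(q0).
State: i|0010⟩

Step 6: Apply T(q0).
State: i|0010⟩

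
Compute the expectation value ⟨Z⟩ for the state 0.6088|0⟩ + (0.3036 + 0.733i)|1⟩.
-0.2588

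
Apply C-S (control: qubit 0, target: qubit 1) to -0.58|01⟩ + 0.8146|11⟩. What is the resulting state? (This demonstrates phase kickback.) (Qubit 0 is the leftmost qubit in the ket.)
-0.58|01⟩ + 0.8146i|11⟩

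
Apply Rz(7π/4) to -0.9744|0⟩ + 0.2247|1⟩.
(0.9002 + 0.3729i)|0⟩ + (-0.2076 + 0.08599i)|1⟩

Rz(7π/4) = [[e^(−iθ/2), 0], [0, e^(iθ/2)]] with e^(±iθ/2) = cos(θ/2) ± i·sin(θ/2); θ = 7π/4, cos(θ/2) ≈ -0.92388, sin(θ/2) ≈ 0.382683.
With a = amp(|0⟩) = -0.9744 and b = amp(|1⟩) = 0.2247:
new amp(|0⟩) = (-0.92388 - 0.382683i)·a = (0.9002 + 0.3729i)
new amp(|1⟩) = (-0.92388 + 0.382683i)·b = (-0.2076 + 0.08599i)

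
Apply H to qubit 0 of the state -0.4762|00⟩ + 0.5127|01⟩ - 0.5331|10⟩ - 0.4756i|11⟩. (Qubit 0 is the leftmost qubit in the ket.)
-0.7137|00⟩ + (0.3625 - 0.3363i)|01⟩ + 0.04023|10⟩ + (0.3625 + 0.3363i)|11⟩

H on qubit 0 mixes each pair of kets that differ only in qubit 0: amplitudes (a, b) of (|…0…⟩, |…1…⟩) become ((a + b)/√2, (a − b)/√2). Kets absent from the input have amplitude 0.
(|00⟩, |10⟩): (a, b) = (-0.4762, -0.5331) → (-0.7137, 0.04023)
(|01⟩, |11⟩): (a, b) = (0.5127, -0.4756i) → ((0.3625 - 0.3363i), (0.3625 + 0.3363i))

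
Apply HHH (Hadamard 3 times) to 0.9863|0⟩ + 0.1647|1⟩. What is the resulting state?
0.8139|0⟩ + 0.581|1⟩

H² = I, so H^3 = H: a single Hadamard. With (a, b) = (0.9863, 0.1647), H gives ((a + b)/√2, (a − b)/√2) = (0.8139, 0.581).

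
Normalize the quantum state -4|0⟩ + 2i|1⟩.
-0.8944|0⟩ + (1/√5)i|1⟩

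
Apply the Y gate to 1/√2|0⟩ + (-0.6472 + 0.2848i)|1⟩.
(0.2848 + 0.6472i)|0⟩ + (1/√2)i|1⟩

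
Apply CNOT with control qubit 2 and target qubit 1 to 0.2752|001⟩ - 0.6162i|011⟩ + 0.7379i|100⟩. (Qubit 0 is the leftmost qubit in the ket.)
-0.6162i|001⟩ + 0.2752|011⟩ + 0.7379i|100⟩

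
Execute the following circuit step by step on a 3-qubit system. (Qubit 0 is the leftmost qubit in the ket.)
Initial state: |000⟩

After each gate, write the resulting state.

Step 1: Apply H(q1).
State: 1/√2|000⟩ + 1/√2|010⟩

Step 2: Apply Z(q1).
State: 1/√2|000⟩ - 1/√2|010⟩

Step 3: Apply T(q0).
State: 1/√2|000⟩ - 1/√2|010⟩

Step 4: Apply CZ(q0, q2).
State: 1/√2|000⟩ - 1/√2|010⟩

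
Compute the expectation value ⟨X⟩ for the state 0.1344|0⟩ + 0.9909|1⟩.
0.2664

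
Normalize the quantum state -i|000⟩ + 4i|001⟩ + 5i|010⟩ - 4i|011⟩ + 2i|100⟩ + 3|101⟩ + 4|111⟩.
-0.1072i|000⟩ + 0.4288i|001⟩ + 0.5361i|010⟩ - 0.4288i|011⟩ + 0.2144i|100⟩ + 0.3216|101⟩ + 0.4288|111⟩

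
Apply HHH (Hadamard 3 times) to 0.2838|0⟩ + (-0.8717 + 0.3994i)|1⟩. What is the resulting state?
(-0.4157 + 0.2824i)|0⟩ + (0.8171 - 0.2824i)|1⟩

H² = I, so H^3 = H: a single Hadamard. With (a, b) = (0.2838, (-0.8717 + 0.3994i)), H gives ((a + b)/√2, (a − b)/√2) = ((-0.4157 + 0.2824i), (0.8171 - 0.2824i)).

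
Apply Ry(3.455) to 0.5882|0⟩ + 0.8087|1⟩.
-0.8906|0⟩ + 0.4548|1⟩

Ry(3.455) = [[cos(θ/2), −sin(θ/2)], [sin(θ/2), cos(θ/2)]]; θ = 3.455, cos(θ/2) ≈ -0.156063, sin(θ/2) ≈ 0.987747.
With a = amp(|0⟩) = 0.5882 and b = amp(|1⟩) = 0.8087:
new amp(|0⟩) = (-0.156063)·a + (-0.987747)·b = -0.8906
new amp(|1⟩) = (0.987747)·a + (-0.156063)·b = 0.4548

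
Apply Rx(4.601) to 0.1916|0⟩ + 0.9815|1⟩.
(-0.1277 - 0.7316i)|0⟩ + (-0.6543 - 0.1428i)|1⟩

Rx(4.601) = [[cos(θ/2), −i·sin(θ/2)], [−i·sin(θ/2), cos(θ/2)]]; θ = 4.601, cos(θ/2) ≈ -0.666649, sin(θ/2) ≈ 0.745372.
With a = amp(|0⟩) = 0.1916 and b = amp(|1⟩) = 0.9815:
new amp(|0⟩) = (-0.666649)·a + (-0.745372i)·b = (-0.1277 - 0.7316i)
new amp(|1⟩) = (-0.745372i)·a + (-0.666649)·b = (-0.6543 - 0.1428i)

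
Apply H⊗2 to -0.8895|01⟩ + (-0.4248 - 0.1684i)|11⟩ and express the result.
(-0.6572 - 0.0842i)|00⟩ + (0.6572 + 0.0842i)|01⟩ + (-0.2324 + 0.0842i)|10⟩ + (0.2324 - 0.0842i)|11⟩

H⊗2 gives amp(|y⟩) = (1/2) Σ_x (−1)^(x·y) amp(|x⟩), where x·y is the number of positions in which both x and y have a 1.
|00⟩: (-0.8895 + (-0.4248 - 0.1684i))/2 = (-0.6572 - 0.0842i)
|01⟩: (0.8895 - (-0.4248 - 0.1684i))/2 = (0.6572 + 0.0842i)
|10⟩: (-0.8895 - (-0.4248 - 0.1684i))/2 = (-0.2324 + 0.0842i)
|11⟩: (0.8895 + (-0.4248 - 0.1684i))/2 = (0.2324 - 0.0842i)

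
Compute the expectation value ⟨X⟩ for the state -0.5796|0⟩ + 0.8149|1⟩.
-0.9446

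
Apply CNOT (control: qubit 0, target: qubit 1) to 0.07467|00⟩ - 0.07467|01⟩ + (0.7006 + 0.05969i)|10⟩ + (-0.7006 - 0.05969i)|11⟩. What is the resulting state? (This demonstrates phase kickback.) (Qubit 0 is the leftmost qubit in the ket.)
0.07467|00⟩ - 0.07467|01⟩ + (-0.7006 - 0.05969i)|10⟩ + (0.7006 + 0.05969i)|11⟩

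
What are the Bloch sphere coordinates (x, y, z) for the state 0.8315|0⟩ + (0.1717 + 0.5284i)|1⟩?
(0.2855, 0.8787, 0.3827)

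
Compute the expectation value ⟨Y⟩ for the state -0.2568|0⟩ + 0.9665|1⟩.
0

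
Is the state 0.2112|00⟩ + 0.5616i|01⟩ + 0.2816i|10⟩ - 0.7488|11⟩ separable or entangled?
Separable

Writing the state as a|00⟩ + b|01⟩ + c|10⟩ + d|11⟩, it is a product state iff ad − bc = 0.
Here (a, b, c, d) = (0.2112, 0.5616i, 0.2816i, -0.7488): ad − bc = (0.2112)(-0.7488) − (0.5616i)(0.2816i) = 0, so the state is separable.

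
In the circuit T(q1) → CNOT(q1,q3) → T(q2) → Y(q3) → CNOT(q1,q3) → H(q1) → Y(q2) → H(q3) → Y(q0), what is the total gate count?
9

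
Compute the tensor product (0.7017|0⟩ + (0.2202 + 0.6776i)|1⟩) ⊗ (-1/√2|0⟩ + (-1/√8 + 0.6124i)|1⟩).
-0.4962|00⟩ + (-0.2481 + 0.4297i)|01⟩ + (-0.1557 - 0.4791i)|10⟩ + (-0.4928 - 0.1047i)|11⟩

amp(|b₁b₂…⟩) = product of the factor amplitudes for bits b₁, b₂, …; only kets whose every factor amplitude is nonzero survive.
|00⟩: (0.7017)(-1/√2) = -0.4962
|01⟩: (0.7017)(-1/√8 + 0.6124i) = (-0.2481 + 0.4297i)
|10⟩: (0.2202 + 0.6776i)(-1/√2) = (-0.1557 - 0.4791i)
|11⟩: (0.2202 + 0.6776i)(-1/√8 + 0.6124i) = (-0.4928 - 0.1047i)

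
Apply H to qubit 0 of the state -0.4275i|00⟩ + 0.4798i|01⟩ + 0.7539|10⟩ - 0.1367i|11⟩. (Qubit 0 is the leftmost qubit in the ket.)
(0.5331 - 0.3023i)|00⟩ + 0.2426i|01⟩ + (-0.5331 - 0.3023i)|10⟩ + 0.4359i|11⟩

H on qubit 0 mixes each pair of kets that differ only in qubit 0: amplitudes (a, b) of (|…0…⟩, |…1…⟩) become ((a + b)/√2, (a − b)/√2). Kets absent from the input have amplitude 0.
(|00⟩, |10⟩): (a, b) = (-0.4275i, 0.7539) → ((0.5331 - 0.3023i), (-0.5331 - 0.3023i))
(|01⟩, |11⟩): (a, b) = (0.4798i, -0.1367i) → (0.2426i, 0.4359i)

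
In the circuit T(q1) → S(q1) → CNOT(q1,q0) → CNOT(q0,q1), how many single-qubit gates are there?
2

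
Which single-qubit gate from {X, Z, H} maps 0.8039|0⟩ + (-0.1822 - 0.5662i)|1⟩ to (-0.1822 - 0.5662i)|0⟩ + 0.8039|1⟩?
X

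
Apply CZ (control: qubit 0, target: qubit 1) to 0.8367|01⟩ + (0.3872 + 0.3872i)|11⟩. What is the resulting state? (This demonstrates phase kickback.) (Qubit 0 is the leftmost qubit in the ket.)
0.8367|01⟩ + (-0.3872 - 0.3872i)|11⟩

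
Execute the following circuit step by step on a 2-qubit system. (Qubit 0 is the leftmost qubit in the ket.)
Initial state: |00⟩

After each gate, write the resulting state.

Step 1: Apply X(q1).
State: |01⟩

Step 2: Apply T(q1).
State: (1/√2 + (1/√2)i)|01⟩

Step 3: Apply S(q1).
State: (-1/√2 + (1/√2)i)|01⟩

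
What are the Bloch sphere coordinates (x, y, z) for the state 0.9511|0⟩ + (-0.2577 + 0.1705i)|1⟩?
(-0.4902, 0.3243, 0.8091)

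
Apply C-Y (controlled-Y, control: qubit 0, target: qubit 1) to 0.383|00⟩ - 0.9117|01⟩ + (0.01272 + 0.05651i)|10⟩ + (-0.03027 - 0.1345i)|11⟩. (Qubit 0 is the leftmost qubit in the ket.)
0.383|00⟩ - 0.9117|01⟩ + (-0.1345 + 0.03027i)|10⟩ + (-0.05651 + 0.01272i)|11⟩

C-Y leaves the control-|0⟩ kets |00⟩, |01⟩ unchanged and applies Y to qubit 1 on the control-|1⟩ pair (|10⟩, |11⟩).
Y = [[0, -i], [i, 0]].
With a = amp(|10⟩) = (0.01272 + 0.05651i) and b = amp(|11⟩) = (-0.03027 - 0.1345i):
new amp(|10⟩) = (-i)·b = (-0.1345 + 0.03027i)
new amp(|11⟩) = (i)·a = (-0.05651 + 0.01272i)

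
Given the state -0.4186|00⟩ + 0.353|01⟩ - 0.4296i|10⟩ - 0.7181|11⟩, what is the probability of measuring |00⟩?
0.1752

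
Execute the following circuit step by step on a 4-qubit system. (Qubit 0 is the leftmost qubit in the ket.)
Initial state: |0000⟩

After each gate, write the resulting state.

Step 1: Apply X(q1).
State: |0100⟩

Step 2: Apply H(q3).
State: 1/√2|0100⟩ + 1/√2|0101⟩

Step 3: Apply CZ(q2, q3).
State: 1/√2|0100⟩ + 1/√2|0101⟩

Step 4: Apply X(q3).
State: 1/√2|0100⟩ + 1/√2|0101⟩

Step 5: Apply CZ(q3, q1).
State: 1/√2|0100⟩ - 1/√2|0101⟩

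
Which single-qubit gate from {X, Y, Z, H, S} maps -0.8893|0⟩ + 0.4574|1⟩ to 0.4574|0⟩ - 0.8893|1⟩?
X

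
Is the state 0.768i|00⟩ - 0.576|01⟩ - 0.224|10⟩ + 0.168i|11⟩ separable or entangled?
Entangled

Writing the state as a|00⟩ + b|01⟩ + c|10⟩ + d|11⟩, it is a product state iff ad − bc = 0.
Here (a, b, c, d) = (0.768i, -0.576, -0.224, 0.168i): ad − bc = (0.768i)(0.168i) − (-0.576)(-0.224) = -0.258 ≠ 0, so the state is entangled.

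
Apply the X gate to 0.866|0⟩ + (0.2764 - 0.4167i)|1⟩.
(0.2764 - 0.4167i)|0⟩ + 0.866|1⟩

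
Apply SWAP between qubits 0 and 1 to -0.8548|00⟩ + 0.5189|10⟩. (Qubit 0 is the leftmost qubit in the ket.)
-0.8548|00⟩ + 0.5189|01⟩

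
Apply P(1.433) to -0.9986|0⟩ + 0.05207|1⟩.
-0.9986|0⟩ + (0.007152 + 0.05158i)|1⟩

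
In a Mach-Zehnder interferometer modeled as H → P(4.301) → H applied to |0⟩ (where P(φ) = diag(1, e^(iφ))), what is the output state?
(0.3001 - 0.4583i)|0⟩ + (0.6999 + 0.4583i)|1⟩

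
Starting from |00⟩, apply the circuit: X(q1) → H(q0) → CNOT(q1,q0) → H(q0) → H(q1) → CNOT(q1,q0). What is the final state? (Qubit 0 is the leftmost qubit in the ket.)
1/√2|00⟩ - 1/√2|11⟩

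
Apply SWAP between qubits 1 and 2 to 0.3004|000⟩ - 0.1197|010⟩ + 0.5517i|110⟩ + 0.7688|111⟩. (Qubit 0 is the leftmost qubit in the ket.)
0.3004|000⟩ - 0.1197|001⟩ + 0.5517i|101⟩ + 0.7688|111⟩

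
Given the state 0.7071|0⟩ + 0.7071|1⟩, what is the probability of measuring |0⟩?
0.5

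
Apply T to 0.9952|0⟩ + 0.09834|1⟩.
0.9952|0⟩ + (0.06954 + 0.06954i)|1⟩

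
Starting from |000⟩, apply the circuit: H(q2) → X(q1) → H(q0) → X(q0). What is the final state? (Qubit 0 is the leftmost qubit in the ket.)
1/2|010⟩ + 1/2|011⟩ + 1/2|110⟩ + 1/2|111⟩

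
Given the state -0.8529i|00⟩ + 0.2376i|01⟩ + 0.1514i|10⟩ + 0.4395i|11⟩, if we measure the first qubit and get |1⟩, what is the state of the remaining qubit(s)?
0.3257i|0⟩ + 0.9455i|1⟩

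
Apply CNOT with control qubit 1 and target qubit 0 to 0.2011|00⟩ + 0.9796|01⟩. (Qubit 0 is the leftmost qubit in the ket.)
0.2011|00⟩ + 0.9796|11⟩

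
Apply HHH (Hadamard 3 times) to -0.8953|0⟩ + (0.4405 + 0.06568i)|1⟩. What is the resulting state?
(-0.3216 + 0.04644i)|0⟩ + (-0.9446 - 0.04644i)|1⟩

H² = I, so H^3 = H: a single Hadamard. With (a, b) = (-0.8953, (0.4405 + 0.06568i)), H gives ((a + b)/√2, (a − b)/√2) = ((-0.3216 + 0.04644i), (-0.9446 - 0.04644i)).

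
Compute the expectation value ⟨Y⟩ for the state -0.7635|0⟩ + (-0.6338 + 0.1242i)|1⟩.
-0.1897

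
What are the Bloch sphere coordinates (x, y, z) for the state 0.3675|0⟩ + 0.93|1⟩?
(0.6836, 0, -0.7298)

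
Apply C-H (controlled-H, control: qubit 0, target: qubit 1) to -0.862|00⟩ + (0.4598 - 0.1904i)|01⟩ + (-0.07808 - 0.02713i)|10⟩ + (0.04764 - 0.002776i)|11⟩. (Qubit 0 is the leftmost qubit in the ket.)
-0.862|00⟩ + (0.4598 - 0.1904i)|01⟩ + (-0.02152 - 0.02115i)|10⟩ + (-0.0889 - 0.01722i)|11⟩

C-H leaves the control-|0⟩ kets |00⟩, |01⟩ unchanged and applies H to qubit 1 on the control-|1⟩ pair (|10⟩, |11⟩).
H = [[1/√2, 1/√2], [1/√2, -1/√2]].
With a = amp(|10⟩) = (-0.07808 - 0.02713i) and b = amp(|11⟩) = (0.04764 - 0.002776i):
new amp(|10⟩) = (1/√2)·a + (1/√2)·b = (-0.02152 - 0.02115i)
new amp(|11⟩) = (1/√2)·a + (-1/√2)·b = (-0.0889 - 0.01722i)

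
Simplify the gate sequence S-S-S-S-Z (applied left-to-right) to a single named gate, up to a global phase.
Z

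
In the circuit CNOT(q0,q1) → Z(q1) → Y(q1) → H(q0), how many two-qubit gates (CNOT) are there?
1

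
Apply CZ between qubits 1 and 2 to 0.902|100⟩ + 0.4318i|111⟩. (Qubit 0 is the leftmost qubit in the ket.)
0.902|100⟩ - 0.4318i|111⟩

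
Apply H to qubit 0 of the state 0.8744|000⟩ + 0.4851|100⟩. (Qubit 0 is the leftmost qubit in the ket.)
0.9613|000⟩ + 0.2753|100⟩

H on qubit 0 mixes each pair of kets that differ only in qubit 0: amplitudes (a, b) of (|…0…⟩, |…1…⟩) become ((a + b)/√2, (a − b)/√2). Kets absent from the input have amplitude 0.
(|000⟩, |100⟩): (a, b) = (0.8744, 0.4851) → (0.9613, 0.2753)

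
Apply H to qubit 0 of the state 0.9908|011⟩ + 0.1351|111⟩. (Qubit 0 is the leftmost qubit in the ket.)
0.7961|011⟩ + 0.6051|111⟩

H on qubit 0 mixes each pair of kets that differ only in qubit 0: amplitudes (a, b) of (|…0…⟩, |…1…⟩) become ((a + b)/√2, (a − b)/√2). Kets absent from the input have amplitude 0.
(|011⟩, |111⟩): (a, b) = (0.9908, 0.1351) → (0.7961, 0.6051)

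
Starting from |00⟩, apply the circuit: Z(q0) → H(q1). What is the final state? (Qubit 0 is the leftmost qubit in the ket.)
1/√2|00⟩ + 1/√2|01⟩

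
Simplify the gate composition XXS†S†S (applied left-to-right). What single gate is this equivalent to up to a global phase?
S†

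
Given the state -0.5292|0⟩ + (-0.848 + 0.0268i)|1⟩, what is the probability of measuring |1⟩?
0.7198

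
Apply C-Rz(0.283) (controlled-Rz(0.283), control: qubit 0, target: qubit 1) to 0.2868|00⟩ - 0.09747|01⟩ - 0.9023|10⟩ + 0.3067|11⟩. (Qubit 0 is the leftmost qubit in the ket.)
0.2868|00⟩ - 0.09747|01⟩ + (-0.8933 + 0.1272i)|10⟩ + (0.3036 + 0.04325i)|11⟩

C-Rz(0.283) leaves the control-|0⟩ kets |00⟩, |01⟩ unchanged and applies Rz(0.283) to qubit 1 on the control-|1⟩ pair (|10⟩, |11⟩).
Rz(0.283) = [[e^(−iθ/2), 0], [0, e^(iθ/2)]] with e^(±iθ/2) = cos(θ/2) ± i·sin(θ/2); θ = 0.283, cos(θ/2) ≈ 0.990006, sin(θ/2) ≈ 0.141028.
With a = amp(|10⟩) = -0.9023 and b = amp(|11⟩) = 0.3067:
new amp(|10⟩) = (0.990006 - 0.141028i)·a = (-0.8933 + 0.1272i)
new amp(|11⟩) = (0.990006 + 0.141028i)·b = (0.3036 + 0.04325i)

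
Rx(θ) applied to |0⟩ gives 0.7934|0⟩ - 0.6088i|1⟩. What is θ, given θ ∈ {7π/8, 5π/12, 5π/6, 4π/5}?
5π/12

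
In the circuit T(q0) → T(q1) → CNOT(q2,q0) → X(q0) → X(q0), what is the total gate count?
5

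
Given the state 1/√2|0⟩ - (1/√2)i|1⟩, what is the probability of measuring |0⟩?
1/2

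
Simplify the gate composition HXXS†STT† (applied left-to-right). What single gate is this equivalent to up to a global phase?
H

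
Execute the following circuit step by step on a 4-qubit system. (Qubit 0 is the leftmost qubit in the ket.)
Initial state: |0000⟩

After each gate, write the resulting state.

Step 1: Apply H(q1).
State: 1/√2|0000⟩ + 1/√2|0100⟩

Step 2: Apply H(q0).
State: 1/2|0000⟩ + 1/2|0100⟩ + 1/2|1000⟩ + 1/2|1100⟩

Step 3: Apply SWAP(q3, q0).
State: 1/2|0000⟩ + 1/2|0001⟩ + 1/2|0100⟩ + 1/2|0101⟩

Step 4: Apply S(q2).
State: 1/2|0000⟩ + 1/2|0001⟩ + 1/2|0100⟩ + 1/2|0101⟩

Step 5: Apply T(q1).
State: 1/2|0000⟩ + 1/2|0001⟩ + (1/√8 + (1/√8)i)|0100⟩ + (1/√8 + (1/√8)i)|0101⟩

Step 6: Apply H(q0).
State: 1/√8|0000⟩ + 1/√8|0001⟩ + (0.25 + 0.25i)|0100⟩ + (0.25 + 0.25i)|0101⟩ + 1/√8|1000⟩ + 1/√8|1001⟩ + (0.25 + 0.25i)|1100⟩ + (0.25 + 0.25i)|1101⟩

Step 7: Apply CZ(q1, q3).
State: 1/√8|0000⟩ + 1/√8|0001⟩ + (0.25 + 0.25i)|0100⟩ + (-0.25 - 0.25i)|0101⟩ + 1/√8|1000⟩ + 1/√8|1001⟩ + (0.25 + 0.25i)|1100⟩ + (-0.25 - 0.25i)|1101⟩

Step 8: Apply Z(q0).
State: 1/√8|0000⟩ + 1/√8|0001⟩ + (0.25 + 0.25i)|0100⟩ + (-0.25 - 0.25i)|0101⟩ - 1/√8|1000⟩ - 1/√8|1001⟩ + (-0.25 - 0.25i)|1100⟩ + (0.25 + 0.25i)|1101⟩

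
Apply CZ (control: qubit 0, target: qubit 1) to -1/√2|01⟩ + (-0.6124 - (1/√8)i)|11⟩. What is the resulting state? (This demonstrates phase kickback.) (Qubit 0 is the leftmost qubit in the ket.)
-1/√2|01⟩ + (0.6124 + (1/√8)i)|11⟩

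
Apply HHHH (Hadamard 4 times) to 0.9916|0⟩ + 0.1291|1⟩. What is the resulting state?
0.9916|0⟩ + 0.1291|1⟩

H² = I, so an even number of Hadamards cancels: H^4 = I and the state is unchanged.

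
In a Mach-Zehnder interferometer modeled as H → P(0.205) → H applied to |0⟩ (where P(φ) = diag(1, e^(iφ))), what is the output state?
(0.9895 + 0.1018i)|0⟩ + (0.01047 - 0.1018i)|1⟩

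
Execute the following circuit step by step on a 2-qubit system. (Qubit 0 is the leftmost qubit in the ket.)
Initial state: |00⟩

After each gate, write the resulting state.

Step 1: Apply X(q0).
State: |10⟩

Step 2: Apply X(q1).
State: |11⟩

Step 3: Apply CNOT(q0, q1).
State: |10⟩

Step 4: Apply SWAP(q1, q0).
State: |01⟩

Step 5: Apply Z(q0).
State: |01⟩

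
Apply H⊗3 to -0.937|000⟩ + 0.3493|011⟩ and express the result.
-0.2078|000⟩ - 0.4548|001⟩ - 0.4548|010⟩ - 0.2078|011⟩ - 0.2078|100⟩ - 0.4548|101⟩ - 0.4548|110⟩ - 0.2078|111⟩

H⊗3 gives amp(|y⟩) = (1/2√2) Σ_x (−1)^(x·y) amp(|x⟩), where x·y is the number of positions in which both x and y have a 1.
|000⟩: (-0.937 + 0.3493)/(2√2) = -0.2078
|001⟩: (-0.937 - 0.3493)/(2√2) = -0.4548
|010⟩: (-0.937 - 0.3493)/(2√2) = -0.4548
|011⟩: (-0.937 + 0.3493)/(2√2) = -0.2078
|100⟩: (-0.937 + 0.3493)/(2√2) = -0.2078
|101⟩: (-0.937 - 0.3493)/(2√2) = -0.4548
|110⟩: (-0.937 - 0.3493)/(2√2) = -0.4548
|111⟩: (-0.937 + 0.3493)/(2√2) = -0.2078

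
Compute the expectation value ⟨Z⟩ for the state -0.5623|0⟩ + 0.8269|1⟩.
-0.3676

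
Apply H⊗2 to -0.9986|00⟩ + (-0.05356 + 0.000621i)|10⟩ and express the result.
(-0.5261 + 0.0003105i)|00⟩ + (-0.5261 + 0.0003105i)|01⟩ + (-0.4725 - 0.0003105i)|10⟩ + (-0.4725 - 0.0003105i)|11⟩

H⊗2 gives amp(|y⟩) = (1/2) Σ_x (−1)^(x·y) amp(|x⟩), where x·y is the number of positions in which both x and y have a 1.
|00⟩: (-0.9986 + (-0.05356 + 0.000621i))/2 = (-0.5261 + 0.0003105i)
|01⟩: (-0.9986 + (-0.05356 + 0.000621i))/2 = (-0.5261 + 0.0003105i)
|10⟩: (-0.9986 - (-0.05356 + 0.000621i))/2 = (-0.4725 - 0.0003105i)
|11⟩: (-0.9986 - (-0.05356 + 0.000621i))/2 = (-0.4725 - 0.0003105i)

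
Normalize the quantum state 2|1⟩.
|1⟩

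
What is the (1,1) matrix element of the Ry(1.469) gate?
0.7422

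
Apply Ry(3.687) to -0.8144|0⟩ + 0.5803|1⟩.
-0.3395|0⟩ - 0.9406|1⟩

Ry(3.687) = [[cos(θ/2), −sin(θ/2)], [sin(θ/2), cos(θ/2)]]; θ = 3.687, cos(θ/2) ≈ -0.269336, sin(θ/2) ≈ 0.963046.
With a = amp(|0⟩) = -0.8144 and b = amp(|1⟩) = 0.5803:
new amp(|0⟩) = (-0.269336)·a + (-0.963046)·b = -0.3395
new amp(|1⟩) = (0.963046)·a + (-0.269336)·b = -0.9406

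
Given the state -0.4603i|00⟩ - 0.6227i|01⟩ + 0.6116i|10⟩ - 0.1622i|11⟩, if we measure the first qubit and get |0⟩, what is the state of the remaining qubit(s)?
-0.5944i|0⟩ - 0.8041i|1⟩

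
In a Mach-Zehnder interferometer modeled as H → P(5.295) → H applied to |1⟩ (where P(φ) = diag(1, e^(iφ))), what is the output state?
(0.2249 + 0.4175i)|0⟩ + (0.7751 - 0.4175i)|1⟩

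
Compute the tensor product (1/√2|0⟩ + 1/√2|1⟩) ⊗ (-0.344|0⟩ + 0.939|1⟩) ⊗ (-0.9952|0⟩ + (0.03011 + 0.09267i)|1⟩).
0.2421|000⟩ + (-0.007324 - 0.02254i)|001⟩ - 0.6608|010⟩ + (0.01999 + 0.06153i)|011⟩ + 0.2421|100⟩ + (-0.007324 - 0.02254i)|101⟩ - 0.6608|110⟩ + (0.01999 + 0.06153i)|111⟩

amp(|b₁b₂…⟩) = product of the factor amplitudes for bits b₁, b₂, …; only kets whose every factor amplitude is nonzero survive.
|000⟩: (1/√2)(-0.344)(-0.9952) = 0.2421
|001⟩: (1/√2)(-0.344)(0.03011 + 0.09267i) = (-0.007324 - 0.02254i)
|010⟩: (1/√2)(0.939)(-0.9952) = -0.6608
|011⟩: (1/√2)(0.939)(0.03011 + 0.09267i) = (0.01999 + 0.06153i)
|100⟩: (1/√2)(-0.344)(-0.9952) = 0.2421
|101⟩: (1/√2)(-0.344)(0.03011 + 0.09267i) = (-0.007324 - 0.02254i)
|110⟩: (1/√2)(0.939)(-0.9952) = -0.6608
|111⟩: (1/√2)(0.939)(0.03011 + 0.09267i) = (0.01999 + 0.06153i)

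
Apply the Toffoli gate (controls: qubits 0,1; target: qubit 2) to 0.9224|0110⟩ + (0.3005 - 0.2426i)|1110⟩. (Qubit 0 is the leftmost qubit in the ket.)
0.9224|0110⟩ + (0.3005 - 0.2426i)|1100⟩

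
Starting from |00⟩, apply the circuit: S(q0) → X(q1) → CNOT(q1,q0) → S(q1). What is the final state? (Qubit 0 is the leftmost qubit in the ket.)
i|11⟩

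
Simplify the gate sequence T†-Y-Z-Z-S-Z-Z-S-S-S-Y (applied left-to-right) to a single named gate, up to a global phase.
T†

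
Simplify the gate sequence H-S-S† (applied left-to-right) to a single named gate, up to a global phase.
H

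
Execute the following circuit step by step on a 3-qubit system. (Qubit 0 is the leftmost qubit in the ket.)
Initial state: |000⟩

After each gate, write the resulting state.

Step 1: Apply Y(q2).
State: i|001⟩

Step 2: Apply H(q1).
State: (1/√2)i|001⟩ + (1/√2)i|011⟩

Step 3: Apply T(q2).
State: (-1/2 + (1/2)i)|001⟩ + (-1/2 + (1/2)i)|011⟩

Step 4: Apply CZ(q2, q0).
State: (-1/2 + (1/2)i)|001⟩ + (-1/2 + (1/2)i)|011⟩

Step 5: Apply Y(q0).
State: (-1/2 - (1/2)i)|101⟩ + (-1/2 - (1/2)i)|111⟩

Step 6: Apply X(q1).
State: (-1/2 - (1/2)i)|101⟩ + (-1/2 - (1/2)i)|111⟩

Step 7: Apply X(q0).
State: (-1/2 - (1/2)i)|001⟩ + (-1/2 - (1/2)i)|011⟩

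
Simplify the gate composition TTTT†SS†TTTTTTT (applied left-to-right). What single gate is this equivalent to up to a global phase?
T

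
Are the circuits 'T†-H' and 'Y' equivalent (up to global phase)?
No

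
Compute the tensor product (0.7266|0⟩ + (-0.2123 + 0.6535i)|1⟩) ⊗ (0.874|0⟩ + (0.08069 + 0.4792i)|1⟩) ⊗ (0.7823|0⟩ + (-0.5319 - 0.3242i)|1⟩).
0.4968|000⟩ + (-0.3378 - 0.2059i)|001⟩ + (0.04587 + 0.2724i)|010⟩ + (0.0817 - 0.2042i)|011⟩ + (-0.1452 + 0.4468i)|100⟩ + (0.2839 - 0.2436i)|101⟩ + (-0.2584 - 0.03834i)|110⟩ + (0.1598 + 0.1331i)|111⟩

amp(|b₁b₂…⟩) = product of the factor amplitudes for bits b₁, b₂, …; only kets whose every factor amplitude is nonzero survive.
|000⟩: (0.7266)(0.874)(0.7823) = 0.4968
|001⟩: (0.7266)(0.874)(-0.5319 - 0.3242i) = (-0.3378 - 0.2059i)
|010⟩: (0.7266)(0.08069 + 0.4792i)(0.7823) = (0.04587 + 0.2724i)
|011⟩: (0.7266)(0.08069 + 0.4792i)(-0.5319 - 0.3242i) = (0.0817 - 0.2042i)
|100⟩: (-0.2123 + 0.6535i)(0.874)(0.7823) = (-0.1452 + 0.4468i)
|101⟩: (-0.2123 + 0.6535i)(0.874)(-0.5319 - 0.3242i) = (0.2839 - 0.2436i)
|110⟩: (-0.2123 + 0.6535i)(0.08069 + 0.4792i)(0.7823) = (-0.2584 - 0.03834i)
|111⟩: (-0.2123 + 0.6535i)(0.08069 + 0.4792i)(-0.5319 - 0.3242i) = (0.1598 + 0.1331i)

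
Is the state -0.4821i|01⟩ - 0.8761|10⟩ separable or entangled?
Entangled

Writing the state as a|00⟩ + b|01⟩ + c|10⟩ + d|11⟩, it is a product state iff ad − bc = 0.
Here (a, b, c, d) = (0, -0.4821i, -0.8761, 0): ad − bc = (0)(0) − (-0.4821i)(-0.8761) = -0.4224i ≠ 0, so the state is entangled.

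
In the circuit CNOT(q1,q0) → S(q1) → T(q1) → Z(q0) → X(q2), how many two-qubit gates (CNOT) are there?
1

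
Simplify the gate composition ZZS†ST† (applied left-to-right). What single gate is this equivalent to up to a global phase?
T†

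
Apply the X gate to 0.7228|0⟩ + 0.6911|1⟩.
0.6911|0⟩ + 0.7228|1⟩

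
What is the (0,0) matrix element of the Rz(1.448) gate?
(0.7492 - 0.6624i)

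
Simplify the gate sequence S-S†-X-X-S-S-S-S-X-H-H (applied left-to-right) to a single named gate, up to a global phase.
X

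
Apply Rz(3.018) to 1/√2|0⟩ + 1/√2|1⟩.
(0.04367 - 0.7058i)|0⟩ + (0.04367 + 0.7058i)|1⟩

Rz(3.018) = [[e^(−iθ/2), 0], [0, e^(iθ/2)]] with e^(±iθ/2) = cos(θ/2) ± i·sin(θ/2); θ = 3.018, cos(θ/2) ≈ 0.061757, sin(θ/2) ≈ 0.998091.
With a = amp(|0⟩) = 1/√2 and b = amp(|1⟩) = 1/√2:
new amp(|0⟩) = (0.061757 - 0.998091i)·a = (0.04367 - 0.7058i)
new amp(|1⟩) = (0.061757 + 0.998091i)·b = (0.04367 + 0.7058i)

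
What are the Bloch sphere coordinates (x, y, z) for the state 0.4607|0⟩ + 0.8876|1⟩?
(0.8178, 0, -0.5756)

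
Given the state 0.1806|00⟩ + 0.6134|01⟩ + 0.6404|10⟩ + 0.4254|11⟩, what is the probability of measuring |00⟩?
0.03262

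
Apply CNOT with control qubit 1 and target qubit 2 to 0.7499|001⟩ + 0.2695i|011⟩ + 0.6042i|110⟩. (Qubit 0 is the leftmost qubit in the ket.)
0.7499|001⟩ + 0.2695i|010⟩ + 0.6042i|111⟩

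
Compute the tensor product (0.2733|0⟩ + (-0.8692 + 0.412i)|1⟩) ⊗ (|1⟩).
0.2733|01⟩ + (-0.8692 + 0.412i)|11⟩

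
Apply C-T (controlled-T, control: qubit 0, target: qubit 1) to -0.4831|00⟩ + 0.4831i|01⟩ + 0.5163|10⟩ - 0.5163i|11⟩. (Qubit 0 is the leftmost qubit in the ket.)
-0.4831|00⟩ + 0.4831i|01⟩ + 0.5163|10⟩ + (0.3651 - 0.3651i)|11⟩

C-T leaves the control-|0⟩ kets |00⟩, |01⟩ unchanged and applies T to qubit 1 on the control-|1⟩ pair (|10⟩, |11⟩).
T = [[1, 0], [0, (1/√2 + (1/√2)i)]].
With a = amp(|10⟩) = 0.5163 and b = amp(|11⟩) = -0.5163i:
new amp(|10⟩) = (1)·a = 0.5163
new amp(|11⟩) = (1/√2 + (1/√2)i)·b = (0.3651 - 0.3651i)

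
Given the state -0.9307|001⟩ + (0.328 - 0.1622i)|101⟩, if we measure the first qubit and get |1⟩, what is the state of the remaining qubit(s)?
(0.8964 - 0.4433i)|01⟩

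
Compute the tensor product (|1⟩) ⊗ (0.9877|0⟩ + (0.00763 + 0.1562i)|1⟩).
0.9877|10⟩ + (0.00763 + 0.1562i)|11⟩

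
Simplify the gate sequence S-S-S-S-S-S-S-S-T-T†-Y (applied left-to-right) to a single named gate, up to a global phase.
Y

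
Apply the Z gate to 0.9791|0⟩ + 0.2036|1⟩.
0.9791|0⟩ - 0.2036|1⟩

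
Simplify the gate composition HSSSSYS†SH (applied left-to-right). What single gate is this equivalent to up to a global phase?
Y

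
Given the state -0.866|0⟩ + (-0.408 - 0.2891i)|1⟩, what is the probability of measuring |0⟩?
0.75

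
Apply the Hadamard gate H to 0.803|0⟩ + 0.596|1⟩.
0.9892|0⟩ + 0.1464|1⟩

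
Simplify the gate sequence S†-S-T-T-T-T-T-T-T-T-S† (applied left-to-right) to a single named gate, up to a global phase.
S†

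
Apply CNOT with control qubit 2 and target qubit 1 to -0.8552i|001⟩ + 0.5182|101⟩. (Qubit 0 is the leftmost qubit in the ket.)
-0.8552i|011⟩ + 0.5182|111⟩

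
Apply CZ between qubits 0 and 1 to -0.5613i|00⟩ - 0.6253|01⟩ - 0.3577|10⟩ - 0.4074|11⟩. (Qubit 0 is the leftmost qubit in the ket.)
-0.5613i|00⟩ - 0.6253|01⟩ - 0.3577|10⟩ + 0.4074|11⟩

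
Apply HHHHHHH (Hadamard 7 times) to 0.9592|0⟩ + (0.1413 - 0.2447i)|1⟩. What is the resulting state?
(0.7782 - 0.173i)|0⟩ + (0.5783 + 0.173i)|1⟩

H² = I, so H^7 = H: a single Hadamard. With (a, b) = (0.9592, (0.1413 - 0.2447i)), H gives ((a + b)/√2, (a − b)/√2) = ((0.7782 - 0.173i), (0.5783 + 0.173i)).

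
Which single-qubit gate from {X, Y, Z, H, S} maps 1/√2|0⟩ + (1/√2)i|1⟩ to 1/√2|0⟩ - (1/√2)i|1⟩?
Z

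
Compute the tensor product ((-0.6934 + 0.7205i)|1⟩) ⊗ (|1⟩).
(-0.6934 + 0.7205i)|11⟩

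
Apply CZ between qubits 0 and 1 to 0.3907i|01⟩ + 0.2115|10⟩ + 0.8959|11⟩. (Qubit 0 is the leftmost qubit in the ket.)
0.3907i|01⟩ + 0.2115|10⟩ - 0.8959|11⟩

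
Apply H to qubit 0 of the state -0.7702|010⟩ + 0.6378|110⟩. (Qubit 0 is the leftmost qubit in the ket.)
-0.09362|010⟩ - 0.9956|110⟩

H on qubit 0 mixes each pair of kets that differ only in qubit 0: amplitudes (a, b) of (|…0…⟩, |…1…⟩) become ((a + b)/√2, (a − b)/√2). Kets absent from the input have amplitude 0.
(|010⟩, |110⟩): (a, b) = (-0.7702, 0.6378) → (-0.09362, -0.9956)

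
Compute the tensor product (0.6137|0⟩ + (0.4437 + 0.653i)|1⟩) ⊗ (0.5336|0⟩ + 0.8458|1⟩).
0.3275|00⟩ + 0.5191|01⟩ + (0.2368 + 0.3484i)|10⟩ + (0.3753 + 0.5523i)|11⟩

amp(|b₁b₂…⟩) = product of the factor amplitudes for bits b₁, b₂, …; only kets whose every factor amplitude is nonzero survive.
|00⟩: (0.6137)(0.5336) = 0.3275
|01⟩: (0.6137)(0.8458) = 0.5191
|10⟩: (0.4437 + 0.653i)(0.5336) = (0.2368 + 0.3484i)
|11⟩: (0.4437 + 0.653i)(0.8458) = (0.3753 + 0.5523i)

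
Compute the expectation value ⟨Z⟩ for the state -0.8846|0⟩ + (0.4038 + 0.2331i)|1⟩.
0.5651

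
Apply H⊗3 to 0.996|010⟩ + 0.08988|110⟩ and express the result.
0.3839|000⟩ + 0.3839|001⟩ - 0.3839|010⟩ - 0.3839|011⟩ + 0.3204|100⟩ + 0.3204|101⟩ - 0.3204|110⟩ - 0.3204|111⟩

H⊗3 gives amp(|y⟩) = (1/2√2) Σ_x (−1)^(x·y) amp(|x⟩), where x·y is the number of positions in which both x and y have a 1.
|000⟩: (0.996 + 0.08988)/(2√2) = 0.3839
|001⟩: (0.996 + 0.08988)/(2√2) = 0.3839
|010⟩: (-0.996 - 0.08988)/(2√2) = -0.3839
|011⟩: (-0.996 - 0.08988)/(2√2) = -0.3839
|100⟩: (0.996 - 0.08988)/(2√2) = 0.3204
|101⟩: (0.996 - 0.08988)/(2√2) = 0.3204
|110⟩: (-0.996 + 0.08988)/(2√2) = -0.3204
|111⟩: (-0.996 + 0.08988)/(2√2) = -0.3204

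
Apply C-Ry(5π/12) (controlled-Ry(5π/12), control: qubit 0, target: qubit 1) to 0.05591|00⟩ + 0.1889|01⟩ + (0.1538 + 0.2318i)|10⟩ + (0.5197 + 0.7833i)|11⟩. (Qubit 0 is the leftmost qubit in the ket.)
0.05591|00⟩ + 0.1889|01⟩ + (-0.1944 - 0.2929i)|10⟩ + (0.5059 + 0.7625i)|11⟩

C-Ry(5π/12) leaves the control-|0⟩ kets |00⟩, |01⟩ unchanged and applies Ry(5π/12) to qubit 1 on the control-|1⟩ pair (|10⟩, |11⟩).
Ry(5π/12) = [[cos(θ/2), −sin(θ/2)], [sin(θ/2), cos(θ/2)]]; θ = 5π/12, cos(θ/2) ≈ 0.793353, sin(θ/2) ≈ 0.608761.
With a = amp(|10⟩) = (0.1538 + 0.2318i) and b = amp(|11⟩) = (0.5197 + 0.7833i):
new amp(|10⟩) = (0.793353)·a + (-0.608761)·b = (-0.1944 - 0.2929i)
new amp(|11⟩) = (0.608761)·a + (0.793353)·b = (0.5059 + 0.7625i)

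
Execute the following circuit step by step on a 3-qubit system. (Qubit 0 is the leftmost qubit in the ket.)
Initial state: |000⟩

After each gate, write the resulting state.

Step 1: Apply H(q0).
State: 1/√2|000⟩ + 1/√2|100⟩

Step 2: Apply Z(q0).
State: 1/√2|000⟩ - 1/√2|100⟩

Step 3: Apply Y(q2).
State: (1/√2)i|001⟩ - (1/√2)i|101⟩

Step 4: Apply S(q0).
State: (1/√2)i|001⟩ + 1/√2|101⟩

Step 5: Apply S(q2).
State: -1/√2|001⟩ + (1/√2)i|101⟩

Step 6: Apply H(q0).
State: (-1/2 + (1/2)i)|001⟩ + (-1/2 - (1/2)i)|101⟩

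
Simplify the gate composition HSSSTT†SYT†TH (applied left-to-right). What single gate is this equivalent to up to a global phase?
Y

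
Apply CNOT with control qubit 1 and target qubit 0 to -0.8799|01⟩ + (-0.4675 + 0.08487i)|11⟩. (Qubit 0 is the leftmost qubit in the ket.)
(-0.4675 + 0.08487i)|01⟩ - 0.8799|11⟩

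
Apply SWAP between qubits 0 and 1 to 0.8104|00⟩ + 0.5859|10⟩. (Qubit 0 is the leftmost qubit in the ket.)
0.8104|00⟩ + 0.5859|01⟩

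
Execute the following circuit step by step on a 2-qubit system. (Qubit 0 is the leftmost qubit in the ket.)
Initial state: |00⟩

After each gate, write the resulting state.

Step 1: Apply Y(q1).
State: i|01⟩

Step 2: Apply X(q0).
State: i|11⟩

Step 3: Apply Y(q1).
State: |10⟩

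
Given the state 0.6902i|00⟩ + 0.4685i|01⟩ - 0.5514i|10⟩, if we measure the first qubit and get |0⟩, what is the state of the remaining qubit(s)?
0.8274i|0⟩ + 0.5616i|1⟩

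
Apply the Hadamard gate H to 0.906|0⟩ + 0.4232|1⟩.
0.9399|0⟩ + 0.3414|1⟩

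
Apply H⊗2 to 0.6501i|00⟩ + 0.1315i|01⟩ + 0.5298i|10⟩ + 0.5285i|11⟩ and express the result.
0.92i|00⟩ + 0.26i|01⟩ - 0.1384i|10⟩ + 0.2587i|11⟩

H⊗2 gives amp(|y⟩) = (1/2) Σ_x (−1)^(x·y) amp(|x⟩), where x·y is the number of positions in which both x and y have a 1.
|00⟩: (0.6501i + 0.1315i + 0.5298i + 0.5285i)/2 = 0.92i
|01⟩: (0.6501i - 0.1315i + 0.5298i - 0.5285i)/2 = 0.26i
|10⟩: (0.6501i + 0.1315i - 0.5298i - 0.5285i)/2 = -0.1384i
|11⟩: (0.6501i - 0.1315i - 0.5298i + 0.5285i)/2 = 0.2587i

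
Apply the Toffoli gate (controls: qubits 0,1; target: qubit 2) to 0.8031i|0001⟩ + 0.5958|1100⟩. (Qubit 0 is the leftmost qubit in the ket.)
0.8031i|0001⟩ + 0.5958|1110⟩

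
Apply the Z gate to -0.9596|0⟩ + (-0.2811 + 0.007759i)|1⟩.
-0.9596|0⟩ + (0.2811 - 0.007759i)|1⟩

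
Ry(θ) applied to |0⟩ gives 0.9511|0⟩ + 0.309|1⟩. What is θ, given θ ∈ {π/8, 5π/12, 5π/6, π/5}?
π/5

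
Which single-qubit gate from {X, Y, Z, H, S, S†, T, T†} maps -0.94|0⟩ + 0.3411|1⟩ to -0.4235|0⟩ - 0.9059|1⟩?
H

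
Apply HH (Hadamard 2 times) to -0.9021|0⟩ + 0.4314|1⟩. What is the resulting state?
-0.9021|0⟩ + 0.4314|1⟩

H² = I, so an even number of Hadamards cancels: H^2 = I and the state is unchanged.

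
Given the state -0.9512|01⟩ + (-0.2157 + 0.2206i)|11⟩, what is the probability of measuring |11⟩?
0.09519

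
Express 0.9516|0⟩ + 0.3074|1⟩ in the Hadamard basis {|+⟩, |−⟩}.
0.8902|+⟩ + 0.4555|−⟩

With |ψ⟩ = α|0⟩ + β|1⟩, the Hadamard-basis coefficients are ⟨+|ψ⟩ = (α + β)/√2 and ⟨−|ψ⟩ = (α − β)/√2.
Here α = 0.9516, β = 0.3074: (α + β)/√2 = 0.8902, (α − β)/√2 = 0.4555.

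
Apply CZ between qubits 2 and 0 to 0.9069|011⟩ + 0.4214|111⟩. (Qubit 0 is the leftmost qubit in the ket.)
0.9069|011⟩ - 0.4214|111⟩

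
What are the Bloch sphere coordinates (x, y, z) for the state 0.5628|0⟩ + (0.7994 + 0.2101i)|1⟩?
(0.8998, 0.2365, -0.3664)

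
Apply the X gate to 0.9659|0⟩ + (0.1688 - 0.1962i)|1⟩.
(0.1688 - 0.1962i)|0⟩ + 0.9659|1⟩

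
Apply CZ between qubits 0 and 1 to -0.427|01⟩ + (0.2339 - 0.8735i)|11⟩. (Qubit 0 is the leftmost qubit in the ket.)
-0.427|01⟩ + (-0.2339 + 0.8735i)|11⟩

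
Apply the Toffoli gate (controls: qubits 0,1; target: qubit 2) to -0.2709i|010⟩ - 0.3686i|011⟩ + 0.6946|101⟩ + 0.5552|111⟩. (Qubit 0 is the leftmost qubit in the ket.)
-0.2709i|010⟩ - 0.3686i|011⟩ + 0.6946|101⟩ + 0.5552|110⟩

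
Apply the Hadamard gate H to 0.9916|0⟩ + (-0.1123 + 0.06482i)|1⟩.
(0.6218 + 0.04583i)|0⟩ + (0.7806 - 0.04583i)|1⟩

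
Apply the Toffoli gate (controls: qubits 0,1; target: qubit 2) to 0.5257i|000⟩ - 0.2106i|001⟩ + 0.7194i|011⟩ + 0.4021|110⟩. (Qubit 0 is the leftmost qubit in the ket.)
0.5257i|000⟩ - 0.2106i|001⟩ + 0.7194i|011⟩ + 0.4021|111⟩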